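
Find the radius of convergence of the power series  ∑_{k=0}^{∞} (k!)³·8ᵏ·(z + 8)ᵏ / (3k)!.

By the ratio test, |a_{k+1}/a_k| = (k+1)³/[(3k+1)·(3k+2)·(3k+3)] · 8 → 8/27.
Thus R = 1/(8/27) = 27/8.

R = 27/8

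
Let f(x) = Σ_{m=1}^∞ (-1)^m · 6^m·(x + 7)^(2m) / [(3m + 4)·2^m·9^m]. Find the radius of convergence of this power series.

R = √3

Ratio test: |a_{m+1}/a_m| = [(3m + 4)/(3(m+1) + 4)] · 6/(2·9) → 1/3 as m → ∞.
Successive powers of (x + 7) differ by 2, so the series converges when |x + 7|² · 1/3 < 1, i.e. |x + 7| < √(3). So R = √3.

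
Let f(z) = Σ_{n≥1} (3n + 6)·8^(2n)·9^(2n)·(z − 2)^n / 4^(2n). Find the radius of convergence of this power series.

Apply the ratio test: |a_{n+1}| / |a_n| = [(3(n+1) + 6)/(3n + 6)] · 64·81/16, which tends to 324 as n → ∞.
Convergence for |z − 2| · 324 < 1, i.e. |z − 2| < 1/324. So R = 1/324.

R = 1/324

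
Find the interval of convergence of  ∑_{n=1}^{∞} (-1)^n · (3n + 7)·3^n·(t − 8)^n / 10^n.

Apply the ratio test: |a_{n+1}| / |a_n| = [(3(n+1) + 7)/(3n + 7)] · 3/10, which tends to 3/10 as n → ∞.
Hence the series converges for |t − 8| < 1/(3/10) = 10/3, so the radius of convergence is 10/3.
Check t = 34/3: the terms have absolute value of order n, which does not tend to 0, so the series diverges by the divergence test.
Check t = 14/3: the terms have absolute value of order n, which does not tend to 0, so the series diverges by the divergence test.

(14/3, 34/3)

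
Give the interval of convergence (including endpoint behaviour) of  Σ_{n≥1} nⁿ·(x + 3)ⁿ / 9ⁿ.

Applying the root test, |a_n|^(1/n) = n/9 → ∞.
The root grows without bound, so R = 0 (convergence only at x = -3).

{-3}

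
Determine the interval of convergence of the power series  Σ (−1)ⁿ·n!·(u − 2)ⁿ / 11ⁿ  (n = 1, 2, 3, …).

{2}

By the ratio test, |a_{n+1}/a_n| = (n+1) · 1/11 → ∞.
Since the ratio → ∞, the series diverges for every u ≠ 2, and R = 0.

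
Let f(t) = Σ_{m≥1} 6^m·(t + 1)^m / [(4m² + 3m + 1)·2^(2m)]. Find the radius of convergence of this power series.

R = 2/3

Apply the ratio test: |a_{m+1}| / |a_m| = [(4m² + 3m + 1)/(4(m+1)² + 3(m+1) + 1)] · 6/4, which tends to 3/2 as m → ∞.
Hence the series converges for |t + 1| < 1/(3/2) = 2/3, so the radius of convergence is 2/3.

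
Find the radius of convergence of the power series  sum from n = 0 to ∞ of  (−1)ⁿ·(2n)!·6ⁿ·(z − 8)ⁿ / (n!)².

Ratio test: |a_{n+1}/a_n| = (2n+1)·(2n+2)/(n+1)² · 6 → 24 as n → ∞.
Thus R = 1/(24) = 1/24.

R = 1/24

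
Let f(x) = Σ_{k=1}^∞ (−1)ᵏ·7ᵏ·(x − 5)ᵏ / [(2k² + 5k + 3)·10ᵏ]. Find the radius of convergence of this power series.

R = 10/7

Apply the ratio test: |a_{k+1}| / |a_k| = [(2k² + 5k + 3)/(2(k+1)² + 5(k+1) + 3)] · 7/10, which tends to 7/10 as k → ∞.
Convergence for |x − 5| · 7/10 < 1, i.e. |x − 5| < 10/7. So R = 10/7.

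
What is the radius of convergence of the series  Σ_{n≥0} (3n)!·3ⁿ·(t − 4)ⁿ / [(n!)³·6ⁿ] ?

The ratio of consecutive coefficients is (3n+1)·(3n+2)·(3n+3)/(n+1)³ · 3/6 → 27/2.
Hence the series converges for |t − 4| < 1/(27/2) = 2/27, so the radius of convergence is 2/27.

R = 2/27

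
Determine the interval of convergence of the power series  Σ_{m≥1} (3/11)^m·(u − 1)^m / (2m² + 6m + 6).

Apply the ratio test: |a_{m+1}| / |a_m| = [(2m² + 6m + 6)/(2(m+1)² + 6(m+1) + 6)] · 3/11, which tends to 3/11 as m → ∞.
Hence the series converges for |u − 1| < 1/(3/11) = 11/3, so the radius of convergence is 11/3.
When u = 14/3, the terms are on the order of 1/m², so the series converges absolutely by comparison with the p-series (p = 2 > 1).
Check u = -8/3: absolute convergence follows by limit comparison with Σ 1/m².

[-8/3, 14/3]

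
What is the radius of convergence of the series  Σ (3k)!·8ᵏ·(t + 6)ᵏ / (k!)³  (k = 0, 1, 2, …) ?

R = 1/216

Apply the ratio test: |a_{k+1}| / |a_k| = (3k+1)·(3k+2)·(3k+3)/(k+1)³ · 8, which tends to 216 as k → ∞.
The series converges when 216 · |t + 6| < 1, giving R = 1/216.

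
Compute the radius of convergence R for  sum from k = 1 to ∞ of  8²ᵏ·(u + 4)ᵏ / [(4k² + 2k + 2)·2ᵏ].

The ratio of consecutive coefficients is [(4k² + 2k + 2)/(4(k+1)² + 2(k+1) + 2)] · 64/2 → 32.
Convergence for |u + 4| · 32 < 1, i.e. |u + 4| < 1/32. So R = 1/32.

R = 1/32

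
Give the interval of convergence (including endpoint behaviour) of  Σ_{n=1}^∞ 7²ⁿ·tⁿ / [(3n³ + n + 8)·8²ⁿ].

[-64/49, 64/49]

Ratio test: |a_{n+1}/a_n| = [(3n³ + n + 8)/(3(n+1)³ + (n+1) + 8)] · 49/64 → 49/64 as n → ∞.
The series converges when 49/64 · |t| < 1, giving R = 64/49.
Endpoint t = 64/49: the series is dominated by a constant times Σ 1/n³, which converges (p = 3 > 1).
At t = -64/49: the series is dominated by a constant times Σ 1/n³, which converges (p = 3 > 1).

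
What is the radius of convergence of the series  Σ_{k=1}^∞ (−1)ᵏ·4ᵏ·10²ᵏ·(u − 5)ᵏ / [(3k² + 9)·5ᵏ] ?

R = 1/80

Ratio test: |a_{k+1}/a_k| = [(3k² + 9)/(3(k+1)² + 9)] · 4·100/5 → 80 as k → ∞.
Hence the series converges for |u − 5| < 1/(80) = 1/80, so the radius of convergence is 1/80.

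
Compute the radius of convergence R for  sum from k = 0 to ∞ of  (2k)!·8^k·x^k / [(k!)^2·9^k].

Ratio test: |a_{k+1}/a_k| = (2k+1)·(2k+2)/(k+1)² · 8/9 → 32/9 as k → ∞.
Thus R = 1/(32/9) = 9/32.

R = 9/32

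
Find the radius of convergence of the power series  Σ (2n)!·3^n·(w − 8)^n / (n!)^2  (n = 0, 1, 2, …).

R = 1/12

Apply the ratio test: |a_{n+1}| / |a_n| = (2n+1)·(2n+2)/(n+1)² · 3, which tends to 12 as n → ∞.
Thus R = 1/(12) = 1/12.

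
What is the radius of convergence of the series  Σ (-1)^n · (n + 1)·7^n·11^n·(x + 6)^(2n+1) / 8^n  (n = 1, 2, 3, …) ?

R = 2√154/77

The ratio of consecutive coefficients is [((n+1) + 1)/(n + 1)] · 7·11/8 → 77/8.
Since the exponent of (x + 6) increases by 2 each term, convergence requires |x + 6|² < 8/77, hence R = 2√154/77.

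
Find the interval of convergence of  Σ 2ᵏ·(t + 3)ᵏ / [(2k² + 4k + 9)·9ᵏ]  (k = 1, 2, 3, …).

[-15/2, 3/2]

The ratio of consecutive coefficients is [(2k² + 4k + 9)/(2(k+1)² + 4(k+1) + 9)] · 2/9 → 2/9.
Thus R = 1/(2/9) = 9/2.
When t = 3/2, the series is dominated by a constant times Σ 1/k², which converges (p = 2 > 1).
Endpoint t = -15/2: the series is dominated by a constant times Σ 1/k², which converges (p = 2 > 1).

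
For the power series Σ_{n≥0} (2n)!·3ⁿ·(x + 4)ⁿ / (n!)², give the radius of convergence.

Ratio test: |a_{n+1}/a_n| = (2n+1)·(2n+2)/(n+1)² · 3 → 12 as n → ∞.
Convergence for |x + 4| · 12 < 1, i.e. |x + 4| < 1/12. So R = 1/12.

R = 1/12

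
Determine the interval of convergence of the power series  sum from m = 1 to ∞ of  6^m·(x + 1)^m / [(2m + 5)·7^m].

Ratio test: |a_{m+1}/a_m| = [(2m + 5)/(2(m+1) + 5)] · 6/7 → 6/7 as m → ∞.
Hence the series converges for |x + 1| < 1/(6/7) = 7/6, so the radius of convergence is 7/6.
When x = 1/6, the terms are asymptotic to a nonzero constant times 1/m, so the series diverges by limit comparison with Σ 1/m.
Endpoint x = -13/6: the terms alternate in sign and decrease monotonically to 0 in absolute value (size ~ c/m), so the alternating series test gives convergence.

[-13/6, 1/6)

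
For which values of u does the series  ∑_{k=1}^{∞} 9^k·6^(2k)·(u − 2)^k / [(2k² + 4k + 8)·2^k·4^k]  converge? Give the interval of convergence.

[160/81, 164/81]

By the ratio test, |a_{k+1}/a_k| = [(2k² + 4k + 8)/(2(k+1)² + 4(k+1) + 8)] · 9·36/(2·4) → 81/2.
The series converges when 81/2 · |u − 2| < 1, giving R = 2/81.
Endpoint u = 164/81: the terms are on the order of 1/k², so the series converges absolutely by comparison with the p-series (p = 2 > 1).
At u = 160/81: the terms are on the order of 1/k², so the series converges absolutely by comparison with the p-series (p = 2 > 1).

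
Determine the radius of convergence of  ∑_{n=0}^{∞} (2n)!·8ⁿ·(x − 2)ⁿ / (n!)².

R = 1/32

Apply the ratio test: |a_{n+1}| / |a_n| = (2n+1)·(2n+2)/(n+1)² · 8, which tends to 32 as n → ∞.
The series converges when 32 · |x − 2| < 1, giving R = 1/32.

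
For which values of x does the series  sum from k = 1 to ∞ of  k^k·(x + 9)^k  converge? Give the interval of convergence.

By the Cauchy root test, |a_k|^(1/k) = k → ∞.
Since the k-th root of |a_k| is unbounded, the series converges only at x = -9; R = 0.

{-9}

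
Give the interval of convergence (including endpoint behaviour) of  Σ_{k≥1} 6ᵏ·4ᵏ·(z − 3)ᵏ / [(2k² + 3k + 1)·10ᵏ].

[31/12, 41/12]

By the ratio test, |a_{k+1}/a_k| = [(2k² + 3k + 1)/(2(k+1)² + 3(k+1) + 1)] · 6·4/10 → 12/5.
Convergence for |z − 3| · 12/5 < 1, i.e. |z − 3| < 5/12. So R = 5/12.
Check z = 41/12: absolute convergence follows by limit comparison with Σ 1/k².
When z = 31/12, the series is dominated by a constant times Σ 1/k², which converges (p = 2 > 1).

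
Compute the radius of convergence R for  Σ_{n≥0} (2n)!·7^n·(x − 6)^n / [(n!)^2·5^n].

By the ratio test, |a_{n+1}/a_n| = (2n+1)·(2n+2)/(n+1)² · 7/5 → 28/5.
Hence the series converges for |x − 6| < 1/(28/5) = 5/28, so the radius of convergence is 5/28.

R = 5/28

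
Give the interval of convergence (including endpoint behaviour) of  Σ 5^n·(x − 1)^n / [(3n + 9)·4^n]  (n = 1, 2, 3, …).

Ratio test: |a_{n+1}/a_n| = [(3n + 9)/(3(n+1) + 9)] · 5/4 → 5/4 as n → ∞.
Thus R = 1/(5/4) = 4/5.
When x = 9/5, the terms behave like c/n; limit comparison with the harmonic series gives divergence.
Check x = 1/5: the terms alternate in sign and decrease monotonically to 0 in absolute value (size ~ c/n), so the alternating series test gives convergence.

[1/5, 9/5)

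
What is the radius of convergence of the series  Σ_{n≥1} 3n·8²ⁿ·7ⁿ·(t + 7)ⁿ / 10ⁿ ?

R = 5/224

By the ratio test, |a_{n+1}/a_n| = [3(n+1)/3n] · 64·7/10 → 224/5.
Thus R = 1/(224/5) = 5/224.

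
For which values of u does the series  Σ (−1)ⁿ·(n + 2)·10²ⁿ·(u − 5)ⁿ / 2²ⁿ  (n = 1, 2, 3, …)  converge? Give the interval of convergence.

By the ratio test, |a_{n+1}/a_n| = [((n+1) + 2)/(n + 2)] · 100/4 → 25.
The series converges when 25 · |u − 5| < 1, giving R = 1/25.
Check u = 126/25: the terms have absolute value of order n, which does not tend to 0, so the series diverges by the divergence test.
At u = 124/25: the n-th term does not approach 0; divergence by the term test.

(124/25, 126/25)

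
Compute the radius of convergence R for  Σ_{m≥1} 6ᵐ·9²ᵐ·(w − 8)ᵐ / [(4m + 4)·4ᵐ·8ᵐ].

R = 16/243

Ratio test: |a_{m+1}/a_m| = [(4m + 4)/(4(m+1) + 4)] · 6·81/(4·8) → 243/16 as m → ∞.
Hence the series converges for |w − 8| < 1/(243/16) = 16/243, so the radius of convergence is 16/243.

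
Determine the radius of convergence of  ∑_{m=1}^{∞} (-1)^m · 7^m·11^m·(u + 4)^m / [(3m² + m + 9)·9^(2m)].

Ratio test: |a_{m+1}/a_m| = [(3m² + m + 9)/(3(m+1)² + (m+1) + 9)] · 7·11/81 → 77/81 as m → ∞.
The series converges when 77/81 · |u + 4| < 1, giving R = 81/77.

R = 81/77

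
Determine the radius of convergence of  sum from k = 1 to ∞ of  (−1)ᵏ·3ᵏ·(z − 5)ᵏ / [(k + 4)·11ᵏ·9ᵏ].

Apply the ratio test: |a_{k+1}| / |a_k| = [(k + 4)/((k+1) + 4)] · 3/(11·9), which tends to 1/33 as k → ∞.
Convergence for |z − 5| · 1/33 < 1, i.e. |z − 5| < 33. So R = 33.

R = 33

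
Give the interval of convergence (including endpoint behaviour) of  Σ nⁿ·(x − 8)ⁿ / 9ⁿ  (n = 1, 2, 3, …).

{8}

Root test: |a_n|^(1/n) = n/9 → ∞.
The root grows without bound, so R = 0 (convergence only at x = 8).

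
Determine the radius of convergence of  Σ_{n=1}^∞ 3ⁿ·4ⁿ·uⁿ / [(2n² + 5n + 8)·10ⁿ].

R = 5/6

Ratio test: |a_{n+1}/a_n| = [(2n² + 5n + 8)/(2(n+1)² + 5(n+1) + 8)] · 3·4/10 → 6/5 as n → ∞.
Thus R = 1/(6/5) = 5/6.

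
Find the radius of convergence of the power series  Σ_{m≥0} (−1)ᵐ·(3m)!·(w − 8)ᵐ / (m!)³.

R = 1/27

Apply the ratio test: |a_{m+1}| / |a_m| = (3m+1)·(3m+2)·(3m+3)/(m+1)³, which tends to 27 as m → ∞.
Convergence for |w − 8| · 27 < 1, i.e. |w − 8| < 1/27. So R = 1/27.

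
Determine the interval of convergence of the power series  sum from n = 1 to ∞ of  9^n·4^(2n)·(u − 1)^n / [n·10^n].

Ratio test: |a_{n+1}/a_n| = [n/(n+1)] · 9·16/10 → 72/5 as n → ∞.
Thus R = 1/(72/5) = 5/72.
When u = 77/72, comparison with the harmonic series Σ 1/n shows the series diverges.
When u = 67/72, convergence follows from the alternating series test (terms decrease monotonically to 0).

[67/72, 77/72)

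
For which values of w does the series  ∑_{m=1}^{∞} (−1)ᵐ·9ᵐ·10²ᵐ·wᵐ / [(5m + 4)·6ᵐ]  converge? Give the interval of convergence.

The ratio of consecutive coefficients is [(5m + 4)/(5(m+1) + 4)] · 9·100/6 → 150.
Hence the series converges for |w| < 1/(150) = 1/150, so the radius of convergence is 1/150.
At w = 1/150: an alternating series whose terms decrease to 0 in absolute value, so it converges by the Leibniz criterion.
Endpoint w = -1/150: the terms are asymptotic to a nonzero constant times 1/m, so the series diverges by limit comparison with Σ 1/m.

(-1/150, 1/150]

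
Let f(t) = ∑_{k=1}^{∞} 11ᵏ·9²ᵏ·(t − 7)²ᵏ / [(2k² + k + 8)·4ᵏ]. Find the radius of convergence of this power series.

The ratio of consecutive coefficients is [(2k² + k + 8)/(2(k+1)² + (k+1) + 8)] · 11·81/4 → 891/4.
Successive powers of (t − 7) differ by 2, so the series converges when |t − 7|² · 891/4 < 1, i.e. |t − 7| < √(4/891). So R = 2√11/99.

R = 2√11/99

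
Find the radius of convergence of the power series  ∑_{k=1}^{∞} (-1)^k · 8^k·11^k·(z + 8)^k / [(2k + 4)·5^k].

R = 5/88

The ratio of consecutive coefficients is [(2k + 4)/(2(k+1) + 4)] · 8·11/5 → 88/5.
The series converges when 88/5 · |z + 8| < 1, giving R = 5/88.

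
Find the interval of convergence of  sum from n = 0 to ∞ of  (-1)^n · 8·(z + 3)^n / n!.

Ratio test: |a_{n+1}/a_n| = 8/8 · 1/(n+1) → 0 as n → ∞.
The ratio tends to 0 regardless of z, hence R = ∞.

(−∞, ∞)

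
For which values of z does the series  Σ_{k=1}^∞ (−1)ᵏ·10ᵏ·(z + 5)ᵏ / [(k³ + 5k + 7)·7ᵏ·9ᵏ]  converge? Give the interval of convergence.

[-113/10, 13/10]

By the ratio test, |a_{k+1}/a_k| = [(k³ + 5k + 7)/((k+1)³ + 5(k+1) + 7)] · 10/(7·9) → 10/63.
Convergence for |z + 5| · 10/63 < 1, i.e. |z + 5| < 63/10. So R = 63/10.
When z = 13/10, absolute convergence follows by limit comparison with Σ 1/k³.
When z = -113/10, the terms are on the order of 1/k³, so the series converges absolutely by comparison with the p-series (p = 3 > 1).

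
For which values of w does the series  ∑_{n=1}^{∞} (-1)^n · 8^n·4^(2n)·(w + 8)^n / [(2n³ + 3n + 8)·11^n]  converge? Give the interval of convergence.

Ratio test: |a_{n+1}/a_n| = [(2n³ + 3n + 8)/(2(n+1)³ + 3(n+1) + 8)] · 8·16/11 → 128/11 as n → ∞.
Hence the series converges for |w + 8| < 1/(128/11) = 11/128, so the radius of convergence is 11/128.
When w = -1013/128, the series is dominated by a constant times Σ 1/n³, which converges (p = 3 > 1).
Endpoint w = -1035/128: the terms are on the order of 1/n³, so the series converges absolutely by comparison with the p-series (p = 3 > 1).

[-1035/128, -1013/128]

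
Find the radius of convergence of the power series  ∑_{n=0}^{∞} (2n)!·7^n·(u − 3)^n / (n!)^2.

Apply the ratio test: |a_{n+1}| / |a_n| = (2n+1)·(2n+2)/(n+1)² · 7, which tends to 28 as n → ∞.
The series converges when 28 · |u − 3| < 1, giving R = 1/28.

R = 1/28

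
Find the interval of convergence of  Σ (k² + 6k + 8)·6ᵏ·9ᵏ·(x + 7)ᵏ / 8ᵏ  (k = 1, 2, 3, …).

(-193/27, -185/27)

The ratio of consecutive coefficients is [((k+1)² + 6(k+1) + 8)/(k² + 6k + 8)] · 6·9/8 → 27/4.
The series converges when 27/4 · |x + 7| < 1, giving R = 4/27.
At x = -185/27: the k-th term does not approach 0; divergence by the term test.
Endpoint x = -193/27: the terms have absolute value of order k², which does not tend to 0, so the series diverges by the divergence test.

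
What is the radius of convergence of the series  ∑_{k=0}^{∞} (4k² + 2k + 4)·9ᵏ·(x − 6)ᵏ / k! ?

R = ∞

The ratio of consecutive coefficients is (4(k+1)² + 2(k+1) + 4)/(4k² + 2k + 4) · 9 · 1/(k+1) → 0.
The limit is 0, so the series converges for all x; R = ∞.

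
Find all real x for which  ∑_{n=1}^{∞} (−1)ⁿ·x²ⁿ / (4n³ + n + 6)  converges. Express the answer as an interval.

The ratio of consecutive coefficients is (4n³ + n + 6)/(4(n+1)³ + (n+1) + 6) → 1.
Successive powers of x differ by 2, so the series converges when |x|² · 1 < 1, i.e. |x| < √(1) = 1. So R = 1.
At x = 1: the terms are on the order of 1/n³, so the series converges absolutely by comparison with the p-series (p = 3 > 1).
When x = -1, absolute convergence follows by limit comparison with Σ 1/n³.

[-1, 1]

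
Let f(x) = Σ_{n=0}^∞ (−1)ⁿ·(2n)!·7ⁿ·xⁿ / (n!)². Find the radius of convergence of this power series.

R = 1/28

By the ratio test, |a_{n+1}/a_n| = (2n+1)·(2n+2)/(n+1)² · 7 → 28.
Hence the series converges for |x| < 1/(28) = 1/28, so the radius of convergence is 1/28.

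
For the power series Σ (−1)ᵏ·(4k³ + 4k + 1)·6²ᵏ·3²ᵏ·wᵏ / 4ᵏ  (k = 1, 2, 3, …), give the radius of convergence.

Ratio test: |a_{k+1}/a_k| = [(4(k+1)³ + 4(k+1) + 1)/(4k³ + 4k + 1)] · 36·9/4 → 81 as k → ∞.
Convergence for |w| · 81 < 1, i.e. |w| < 1/81. So R = 1/81.

R = 1/81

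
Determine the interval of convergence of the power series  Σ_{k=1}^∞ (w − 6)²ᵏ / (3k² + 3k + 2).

Ratio test: |a_{k+1}/a_k| = (3k² + 3k + 2)/(3(k+1)² + 3(k+1) + 2) → 1 as k → ∞.
Since the exponent of (w − 6) increases by 2 each term, convergence requires |w − 6|² < 1, hence R = 1.
Endpoint w = 7: the terms are on the order of 1/k², so the series converges absolutely by comparison with the p-series (p = 2 > 1).
At w = 5: absolute convergence follows by limit comparison with Σ 1/k².

[5, 7]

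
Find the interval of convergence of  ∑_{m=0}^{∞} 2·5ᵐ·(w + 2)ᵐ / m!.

(−∞, ∞)

Ratio test: |a_{m+1}/a_m| = 2/2 · 5 · 1/(m+1) → 0 as m → ∞.
The limit is 0, so the series converges for all w; R = ∞.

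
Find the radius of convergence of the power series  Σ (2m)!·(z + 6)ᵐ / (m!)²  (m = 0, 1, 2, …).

By the ratio test, |a_{m+1}/a_m| = (2m+1)·(2m+2)/(m+1)² → 4.
Hence the series converges for |z + 6| < 1/(4) = 1/4, so the radius of convergence is 1/4.

R = 1/4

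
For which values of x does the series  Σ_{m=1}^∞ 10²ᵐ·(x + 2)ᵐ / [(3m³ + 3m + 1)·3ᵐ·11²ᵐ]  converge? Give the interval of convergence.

[-563/100, 163/100]

Apply the ratio test: |a_{m+1}| / |a_m| = [(3m³ + 3m + 1)/(3(m+1)³ + 3(m+1) + 1)] · 100/(3·121), which tends to 100/363 as m → ∞.
Convergence for |x + 2| · 100/363 < 1, i.e. |x + 2| < 363/100. So R = 363/100.
Check x = 163/100: absolute convergence follows by limit comparison with Σ 1/m³.
Check x = -563/100: the series is dominated by a constant times Σ 1/m³, which converges (p = 3 > 1).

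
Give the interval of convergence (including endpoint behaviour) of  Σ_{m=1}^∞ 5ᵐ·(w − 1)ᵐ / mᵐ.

(−∞, ∞)

Applying the root test, |a_m|^(1/m) = 5/m → 0.
Since the m-th root of |a_m| tends to 0, the series converges for all real w; R = ∞.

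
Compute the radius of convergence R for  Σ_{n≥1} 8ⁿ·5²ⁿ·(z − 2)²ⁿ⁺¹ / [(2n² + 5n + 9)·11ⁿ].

Apply the ratio test: |a_{n+1}| / |a_n| = [(2n² + 5n + 9)/(2(n+1)² + 5(n+1) + 9)] · 8·25/11, which tends to 200/11 as n → ∞.
Writing y = (z − 2)², the series in y has radius 11/200, so |z − 2| < √(11/200) and R = √22/20.

R = √22/20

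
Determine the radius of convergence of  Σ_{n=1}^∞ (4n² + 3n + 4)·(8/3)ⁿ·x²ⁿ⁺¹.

R = √6/4

Ratio test: |a_{n+1}/a_n| = [(4(n+1)² + 3(n+1) + 4)/(4n² + 3n + 4)] · 8/3 → 8/3 as n → ∞.
Writing y = x², the series in y has radius 3/8, so |x| < √(3/8) and R = √6/4.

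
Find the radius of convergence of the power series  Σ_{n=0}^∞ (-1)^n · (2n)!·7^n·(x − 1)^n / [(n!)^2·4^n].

R = 1/7

Apply the ratio test: |a_{n+1}| / |a_n| = (2n+1)·(2n+2)/(n+1)² · 7/4, which tends to 7 as n → ∞.
Thus R = 1/(7) = 1/7.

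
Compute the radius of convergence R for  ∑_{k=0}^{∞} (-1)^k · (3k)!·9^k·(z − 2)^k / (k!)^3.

R = 1/243

Apply the ratio test: |a_{k+1}| / |a_k| = (3k+1)·(3k+2)·(3k+3)/(k+1)³ · 9, which tends to 243 as k → ∞.
The series converges when 243 · |z − 2| < 1, giving R = 1/243.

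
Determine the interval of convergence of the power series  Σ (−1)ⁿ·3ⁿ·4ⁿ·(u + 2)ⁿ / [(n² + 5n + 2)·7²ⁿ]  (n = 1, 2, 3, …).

By the ratio test, |a_{n+1}/a_n| = [(n² + 5n + 2)/((n+1)² + 5(n+1) + 2)] · 3·4/49 → 12/49.
Convergence for |u + 2| · 12/49 < 1, i.e. |u + 2| < 49/12. So R = 49/12.
Endpoint u = 25/12: the series is dominated by a constant times Σ 1/n², which converges (p = 2 > 1).
At u = -73/12: the terms are on the order of 1/n², so the series converges absolutely by comparison with the p-series (p = 2 > 1).

[-73/12, 25/12]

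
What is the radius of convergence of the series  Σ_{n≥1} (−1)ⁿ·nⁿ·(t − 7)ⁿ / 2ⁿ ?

Applying the root test, |a_n|^(1/n) = n/2 → ∞.
Since the n-th root of |a_n| is unbounded, the series converges only at t = 7; R = 0.

R = 0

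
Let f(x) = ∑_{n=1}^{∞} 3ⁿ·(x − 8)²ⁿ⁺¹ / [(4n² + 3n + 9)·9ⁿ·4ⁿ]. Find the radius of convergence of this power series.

By the ratio test, |a_{n+1}/a_n| = [(4n² + 3n + 9)/(4(n+1)² + 3(n+1) + 9)] · 3/(9·4) → 1/12.
Writing y = (x − 8)², the series in y has radius 12, so |x − 8| < √(12) and R = 2√3.

R = 2√3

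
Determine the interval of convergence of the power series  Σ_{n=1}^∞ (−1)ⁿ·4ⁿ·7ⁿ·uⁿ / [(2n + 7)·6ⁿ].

(-3/14, 3/14]

The ratio of consecutive coefficients is [(2n + 7)/(2(n+1) + 7)] · 4·7/6 → 14/3.
The series converges when 14/3 · |u| < 1, giving R = 3/14.
Check u = 3/14: the terms alternate in sign and decrease monotonically to 0 in absolute value (size ~ c/n), so the alternating series test gives convergence.
When u = -3/14, the terms behave like c/n; limit comparison with the harmonic series gives divergence.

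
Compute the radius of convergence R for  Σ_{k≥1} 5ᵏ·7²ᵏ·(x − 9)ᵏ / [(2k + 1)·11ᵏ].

Ratio test: |a_{k+1}/a_k| = [(2k + 1)/(2(k+1) + 1)] · 5·49/11 → 245/11 as k → ∞.
Thus R = 1/(245/11) = 11/245.

R = 11/245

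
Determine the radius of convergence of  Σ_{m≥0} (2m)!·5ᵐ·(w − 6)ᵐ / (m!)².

R = 1/20

The ratio of consecutive coefficients is (2m+1)·(2m+2)/(m+1)² · 5 → 20.
The series converges when 20 · |w − 6| < 1, giving R = 1/20.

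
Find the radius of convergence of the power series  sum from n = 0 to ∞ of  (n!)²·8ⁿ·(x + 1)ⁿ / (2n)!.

Apply the ratio test: |a_{n+1}| / |a_n| = (n+1)²/[(2n+1)·(2n+2)] · 8, which tends to 2 as n → ∞.
Thus R = 1/(2) = 1/2.

R = 1/2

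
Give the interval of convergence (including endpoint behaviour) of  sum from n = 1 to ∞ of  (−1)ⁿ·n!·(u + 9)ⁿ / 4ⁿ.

{-9}

Apply the ratio test: |a_{n+1}| / |a_n| = (n+1) · 1/4, which tends to ∞ as n → ∞.
Since the ratio → ∞, the series diverges for every u ≠ -9, and R = 0.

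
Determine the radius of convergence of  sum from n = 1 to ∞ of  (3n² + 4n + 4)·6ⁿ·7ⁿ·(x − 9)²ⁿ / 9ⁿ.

Ratio test: |a_{n+1}/a_n| = [(3(n+1)² + 4(n+1) + 4)/(3n² + 4n + 4)] · 6·7/9 → 14/3 as n → ∞.
Writing y = (x − 9)², the series in y has radius 3/14, so |x − 9| < √(3/14) and R = √42/14.

R = √42/14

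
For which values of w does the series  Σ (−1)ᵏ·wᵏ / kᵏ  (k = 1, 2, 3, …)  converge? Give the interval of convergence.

(−∞, ∞)

Applying the root test, |a_k|^(1/k) = 1/k → 0.
Since the k-th root of |a_k| tends to 0, the series converges for all real w; R = ∞.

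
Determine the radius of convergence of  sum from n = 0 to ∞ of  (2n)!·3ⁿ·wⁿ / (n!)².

R = 1/12

The ratio of consecutive coefficients is (2n+1)·(2n+2)/(n+1)² · 3 → 12.
The series converges when 12 · |w| < 1, giving R = 1/12.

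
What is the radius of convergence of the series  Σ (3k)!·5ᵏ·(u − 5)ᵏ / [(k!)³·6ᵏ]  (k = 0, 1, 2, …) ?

R = 2/45

By the ratio test, |a_{k+1}/a_k| = (3k+1)·(3k+2)·(3k+3)/(k+1)³ · 5/6 → 45/2.
Convergence for |u − 5| · 45/2 < 1, i.e. |u − 5| < 2/45. So R = 2/45.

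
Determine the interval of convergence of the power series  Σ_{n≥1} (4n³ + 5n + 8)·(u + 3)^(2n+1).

The ratio of consecutive coefficients is (4(n+1)³ + 5(n+1) + 8)/(4n³ + 5n + 8) → 1.
Successive powers of (u + 3) differ by 2, so the series converges when |u + 3|² · 1 < 1, i.e. |u + 3| < √(1) = 1. So R = 1.
At u = -2: the terms do not tend to 0, so the series diverges.
When u = -4, the terms have absolute value of order n³, which does not tend to 0, so the series diverges by the divergence test.

(-4, -2)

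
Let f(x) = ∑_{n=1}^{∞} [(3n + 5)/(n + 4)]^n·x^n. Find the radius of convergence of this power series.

R = 1/3

Root test: |a_n|^(1/n) = (3n + 5)/(n + 4) → 3.
The series converges when 3 · |x| < 1, giving R = 1/3.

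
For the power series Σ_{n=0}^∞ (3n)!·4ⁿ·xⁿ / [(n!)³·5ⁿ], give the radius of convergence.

R = 5/108

Ratio test: |a_{n+1}/a_n| = (3n+1)·(3n+2)·(3n+3)/(n+1)³ · 4/5 → 108/5 as n → ∞.
Thus R = 1/(108/5) = 5/108.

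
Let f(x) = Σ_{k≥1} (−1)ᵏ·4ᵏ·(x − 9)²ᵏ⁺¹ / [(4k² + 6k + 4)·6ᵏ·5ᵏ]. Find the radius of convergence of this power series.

R = √30/2

Apply the ratio test: |a_{k+1}| / |a_k| = [(4k² + 6k + 4)/(4(k+1)² + 6(k+1) + 4)] · 4/(6·5), which tends to 2/15 as k → ∞.
Since the exponent of (x − 9) increases by 2 each term, convergence requires |x − 9|² < 15/2, hence R = √30/2.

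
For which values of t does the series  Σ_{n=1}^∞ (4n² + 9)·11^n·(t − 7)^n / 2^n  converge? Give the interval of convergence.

By the ratio test, |a_{n+1}/a_n| = [(4(n+1)² + 9)/(4n² + 9)] · 11/2 → 11/2.
Convergence for |t − 7| · 11/2 < 1, i.e. |t − 7| < 2/11. So R = 2/11.
Endpoint t = 79/11: the terms have absolute value of order n², which does not tend to 0, so the series diverges by the divergence test.
When t = 75/11, the terms do not tend to 0, so the series diverges.

(75/11, 79/11)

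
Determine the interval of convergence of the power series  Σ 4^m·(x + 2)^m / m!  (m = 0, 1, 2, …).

Apply the ratio test: |a_{m+1}| / |a_m| = 4 · 1/(m+1), which tends to 0 as m → ∞.
The limit is 0, so the series converges for all x; R = ∞.

(−∞, ∞)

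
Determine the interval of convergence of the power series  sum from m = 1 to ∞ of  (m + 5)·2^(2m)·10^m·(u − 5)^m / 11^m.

Ratio test: |a_{m+1}/a_m| = [((m+1) + 5)/(m + 5)] · 4·10/11 → 40/11 as m → ∞.
Hence the series converges for |u − 5| < 1/(40/11) = 11/40, so the radius of convergence is 11/40.
At u = 211/40: the terms do not tend to 0, so the series diverges.
When u = 189/40, the m-th term does not approach 0; divergence by the term test.

(189/40, 211/40)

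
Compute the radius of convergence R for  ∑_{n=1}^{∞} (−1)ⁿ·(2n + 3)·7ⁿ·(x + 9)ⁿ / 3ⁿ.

The ratio of consecutive coefficients is [(2(n+1) + 3)/(2n + 3)] · 7/3 → 7/3.
Hence the series converges for |x + 9| < 1/(7/3) = 3/7, so the radius of convergence is 3/7.

R = 3/7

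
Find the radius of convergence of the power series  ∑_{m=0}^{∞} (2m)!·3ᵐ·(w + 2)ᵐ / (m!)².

R = 1/12

By the ratio test, |a_{m+1}/a_m| = (2m+1)·(2m+2)/(m+1)² · 3 → 12.
Thus R = 1/(12) = 1/12.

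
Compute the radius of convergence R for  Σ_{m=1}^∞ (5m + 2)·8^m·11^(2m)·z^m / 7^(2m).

Ratio test: |a_{m+1}/a_m| = [(5(m+1) + 2)/(5m + 2)] · 8·121/49 → 968/49 as m → ∞.
Hence the series converges for |z| < 1/(968/49) = 49/968, so the radius of convergence is 49/968.

R = 49/968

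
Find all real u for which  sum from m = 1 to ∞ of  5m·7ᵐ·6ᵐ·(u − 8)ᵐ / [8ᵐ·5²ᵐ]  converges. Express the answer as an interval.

(68/21, 268/21)

Ratio test: |a_{m+1}/a_m| = [5(m+1)/5m] · 7·6/(8·25) → 21/100 as m → ∞.
The series converges when 21/100 · |u − 8| < 1, giving R = 100/21.
At u = 268/21: the terms have absolute value of order m, which does not tend to 0, so the series diverges by the divergence test.
At u = 68/21: the terms do not tend to 0, so the series diverges.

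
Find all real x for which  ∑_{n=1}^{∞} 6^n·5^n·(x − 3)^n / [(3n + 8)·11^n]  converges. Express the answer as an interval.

[79/30, 101/30)

Apply the ratio test: |a_{n+1}| / |a_n| = [(3n + 8)/(3(n+1) + 8)] · 6·5/11, which tends to 30/11 as n → ∞.
Thus R = 1/(30/11) = 11/30.
Endpoint x = 101/30: the terms behave like c/n; limit comparison with the harmonic series gives divergence.
Check x = 79/30: the terms alternate in sign and decrease monotonically to 0 in absolute value (size ~ c/n), so the alternating series test gives convergence.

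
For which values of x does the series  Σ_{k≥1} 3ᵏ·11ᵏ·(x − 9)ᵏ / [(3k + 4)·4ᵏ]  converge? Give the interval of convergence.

By the ratio test, |a_{k+1}/a_k| = [(3k + 4)/(3(k+1) + 4)] · 3·11/4 → 33/4.
Convergence for |x − 9| · 33/4 < 1, i.e. |x − 9| < 4/33. So R = 4/33.
Check x = 301/33: the terms behave like c/k; limit comparison with the harmonic series gives divergence.
At x = 293/33: convergence follows from the alternating series test (terms decrease monotonically to 0).

[293/33, 301/33)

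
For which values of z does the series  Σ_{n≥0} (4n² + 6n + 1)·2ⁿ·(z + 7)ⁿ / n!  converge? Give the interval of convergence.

The ratio of consecutive coefficients is (4(n+1)² + 6(n+1) + 1)/(4n² + 6n + 1) · 2 · 1/(n+1) → 0.
The limit is 0, so the series converges for all z; R = ∞.

(−∞, ∞)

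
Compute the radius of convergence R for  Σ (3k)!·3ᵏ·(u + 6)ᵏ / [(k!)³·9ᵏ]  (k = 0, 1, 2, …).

Ratio test: |a_{k+1}/a_k| = (3k+1)·(3k+2)·(3k+3)/(k+1)³ · 3/9 → 9 as k → ∞.
Convergence for |u + 6| · 9 < 1, i.e. |u + 6| < 1/9. So R = 1/9.

R = 1/9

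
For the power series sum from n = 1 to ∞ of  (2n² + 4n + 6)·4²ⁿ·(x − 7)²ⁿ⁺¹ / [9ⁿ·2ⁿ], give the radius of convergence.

R = 3√2/4

The ratio of consecutive coefficients is [(2(n+1)² + 4(n+1) + 6)/(2n² + 4n + 6)] · 16/(9·2) → 8/9.
Successive powers of (x − 7) differ by 2, so the series converges when |x − 7|² · 8/9 < 1, i.e. |x − 7| < √(9/8). So R = 3√2/4.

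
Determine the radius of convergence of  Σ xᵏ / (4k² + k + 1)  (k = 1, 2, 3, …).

R = 1

Ratio test: |a_{k+1}/a_k| = (4k² + k + 1)/(4(k+1)² + (k+1) + 1) → 1 as k → ∞.
So the series converges when |x| < 1 and diverges when |x| > 1; R = 1.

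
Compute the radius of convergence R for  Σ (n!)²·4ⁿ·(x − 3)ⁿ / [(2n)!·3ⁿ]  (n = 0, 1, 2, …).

R = 3

Apply the ratio test: |a_{n+1}| / |a_n| = (n+1)²/[(2n+1)·(2n+2)] · 4/3, which tends to 1/3 as n → ∞.
Convergence for |x − 3| · 1/3 < 1, i.e. |x − 3| < 3. So R = 3.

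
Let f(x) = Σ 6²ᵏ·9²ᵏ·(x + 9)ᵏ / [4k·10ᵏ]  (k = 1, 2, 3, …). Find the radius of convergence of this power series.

Ratio test: |a_{k+1}/a_k| = [4k/4(k+1)] · 36·81/10 → 1458/5 as k → ∞.
The series converges when 1458/5 · |x + 9| < 1, giving R = 5/1458.

R = 5/1458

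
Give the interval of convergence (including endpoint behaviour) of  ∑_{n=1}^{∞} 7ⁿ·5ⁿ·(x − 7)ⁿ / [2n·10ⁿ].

Apply the ratio test: |a_{n+1}| / |a_n| = [2n/2(n+1)] · 7·5/10, which tends to 7/2 as n → ∞.
The series converges when 7/2 · |x − 7| < 1, giving R = 2/7.
Check x = 51/7: the terms behave like c/n; limit comparison with the harmonic series gives divergence.
At x = 47/7: an alternating series whose terms decrease to 0 in absolute value, so it converges by the Leibniz criterion.

[47/7, 51/7)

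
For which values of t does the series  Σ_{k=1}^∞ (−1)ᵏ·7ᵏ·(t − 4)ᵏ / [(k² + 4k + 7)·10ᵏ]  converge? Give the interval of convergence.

[18/7, 38/7]

Ratio test: |a_{k+1}/a_k| = [(k² + 4k + 7)/((k+1)² + 4(k+1) + 7)] · 7/10 → 7/10 as k → ∞.
The series converges when 7/10 · |t − 4| < 1, giving R = 10/7.
When t = 38/7, the terms are on the order of 1/k², so the series converges absolutely by comparison with the p-series (p = 2 > 1).
At t = 18/7: the terms are on the order of 1/k², so the series converges absolutely by comparison with the p-series (p = 2 > 1).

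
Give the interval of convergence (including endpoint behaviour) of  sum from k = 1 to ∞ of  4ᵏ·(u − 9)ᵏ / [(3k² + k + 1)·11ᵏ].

Apply the ratio test: |a_{k+1}| / |a_k| = [(3k² + k + 1)/(3(k+1)² + (k+1) + 1)] · 4/11, which tends to 4/11 as k → ∞.
Convergence for |u − 9| · 4/11 < 1, i.e. |u − 9| < 11/4. So R = 11/4.
Check u = 47/4: the terms are on the order of 1/k², so the series converges absolutely by comparison with the p-series (p = 2 > 1).
When u = 25/4, the terms are on the order of 1/k², so the series converges absolutely by comparison with the p-series (p = 2 > 1).

[25/4, 47/4]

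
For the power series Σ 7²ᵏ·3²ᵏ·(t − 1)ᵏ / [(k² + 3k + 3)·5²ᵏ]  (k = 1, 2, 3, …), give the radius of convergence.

Apply the ratio test: |a_{k+1}| / |a_k| = [(k² + 3k + 3)/((k+1)² + 3(k+1) + 3)] · 49·9/25, which tends to 441/25 as k → ∞.
Convergence for |t − 1| · 441/25 < 1, i.e. |t − 1| < 25/441. So R = 25/441.

R = 25/441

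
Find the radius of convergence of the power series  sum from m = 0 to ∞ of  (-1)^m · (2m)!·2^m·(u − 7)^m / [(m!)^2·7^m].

Apply the ratio test: |a_{m+1}| / |a_m| = (2m+1)·(2m+2)/(m+1)² · 2/7, which tends to 8/7 as m → ∞.
Thus R = 1/(8/7) = 7/8.

R = 7/8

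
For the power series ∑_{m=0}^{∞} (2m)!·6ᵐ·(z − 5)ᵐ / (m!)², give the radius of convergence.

R = 1/24

Ratio test: |a_{m+1}/a_m| = (2m+1)·(2m+2)/(m+1)² · 6 → 24 as m → ∞.
The series converges when 24 · |z − 5| < 1, giving R = 1/24.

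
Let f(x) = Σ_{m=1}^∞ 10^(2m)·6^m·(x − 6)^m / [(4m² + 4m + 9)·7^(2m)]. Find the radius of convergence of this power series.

The ratio of consecutive coefficients is [(4m² + 4m + 9)/(4(m+1)² + 4(m+1) + 9)] · 100·6/49 → 600/49.
Convergence for |x − 6| · 600/49 < 1, i.e. |x − 6| < 49/600. So R = 49/600.

R = 49/600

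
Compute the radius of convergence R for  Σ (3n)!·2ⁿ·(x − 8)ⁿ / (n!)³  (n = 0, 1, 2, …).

The ratio of consecutive coefficients is (3n+1)·(3n+2)·(3n+3)/(n+1)³ · 2 → 54.
Hence the series converges for |x − 8| < 1/(54) = 1/54, so the radius of convergence is 1/54.

R = 1/54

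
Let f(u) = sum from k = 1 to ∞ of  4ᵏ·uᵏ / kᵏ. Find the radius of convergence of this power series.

By the Cauchy root test, |a_k|^(1/k) = 4/k → 0.
The limit is 0 for every u, so R = ∞.

R = ∞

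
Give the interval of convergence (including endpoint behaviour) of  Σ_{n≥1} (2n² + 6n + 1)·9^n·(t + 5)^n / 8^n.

(-53/9, -37/9)

Ratio test: |a_{n+1}/a_n| = [(2(n+1)² + 6(n+1) + 1)/(2n² + 6n + 1)] · 9/8 → 9/8 as n → ∞.
Hence the series converges for |t + 5| < 1/(9/8) = 8/9, so the radius of convergence is 8/9.
Check t = -37/9: the n-th term does not approach 0; divergence by the term test.
Check t = -53/9: the n-th term does not approach 0; divergence by the term test.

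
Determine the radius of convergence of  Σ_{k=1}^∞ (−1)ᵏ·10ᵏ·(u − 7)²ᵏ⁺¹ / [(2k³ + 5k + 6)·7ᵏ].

R = √70/10

By the ratio test, |a_{k+1}/a_k| = [(2k³ + 5k + 6)/(2(k+1)³ + 5(k+1) + 6)] · 10/7 → 10/7.
Successive powers of (u − 7) differ by 2, so the series converges when |u − 7|² · 10/7 < 1, i.e. |u − 7| < √(7/10). So R = √70/10.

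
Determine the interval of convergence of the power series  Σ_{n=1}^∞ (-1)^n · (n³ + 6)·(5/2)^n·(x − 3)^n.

By the ratio test, |a_{n+1}/a_n| = [((n+1)³ + 6)/(n³ + 6)] · 5/2 → 5/2.
Hence the series converges for |x − 3| < 1/(5/2) = 2/5, so the radius of convergence is 2/5.
When x = 17/5, the terms have absolute value of order n³, which does not tend to 0, so the series diverges by the divergence test.
Check x = 13/5: the terms do not tend to 0, so the series diverges.

(13/5, 17/5)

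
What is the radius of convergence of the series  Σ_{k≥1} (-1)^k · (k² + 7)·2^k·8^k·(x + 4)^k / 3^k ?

By the ratio test, |a_{k+1}/a_k| = [((k+1)² + 7)/(k² + 7)] · 2·8/3 → 16/3.
Thus R = 1/(16/3) = 3/16.

R = 3/16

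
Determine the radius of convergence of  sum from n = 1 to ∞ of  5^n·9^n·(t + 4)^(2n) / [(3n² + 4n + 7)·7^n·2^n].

By the ratio test, |a_{n+1}/a_n| = [(3n² + 4n + 7)/(3(n+1)² + 4(n+1) + 7)] · 5·9/(7·2) → 45/14.
Writing y = (t + 4)², the series in y has radius 14/45, so |t + 4| < √(14/45) and R = √70/15.

R = √70/15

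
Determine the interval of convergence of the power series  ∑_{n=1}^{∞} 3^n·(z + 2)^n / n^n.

(−∞, ∞)

Applying the root test, |a_n|^(1/n) = 3/n → 0.
The limit is 0 for every z, so R = ∞.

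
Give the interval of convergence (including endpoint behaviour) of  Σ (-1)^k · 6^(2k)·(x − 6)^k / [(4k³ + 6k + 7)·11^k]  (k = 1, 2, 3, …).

Ratio test: |a_{k+1}/a_k| = [(4k³ + 6k + 7)/(4(k+1)³ + 6(k+1) + 7)] · 36/11 → 36/11 as k → ∞.
Convergence for |x − 6| · 36/11 < 1, i.e. |x − 6| < 11/36. So R = 11/36.
Check x = 227/36: absolute convergence follows by limit comparison with Σ 1/k³.
When x = 205/36, the series is dominated by a constant times Σ 1/k³, which converges (p = 3 > 1).

[205/36, 227/36]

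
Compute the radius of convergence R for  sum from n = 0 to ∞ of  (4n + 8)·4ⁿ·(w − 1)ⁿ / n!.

R = ∞

Apply the ratio test: |a_{n+1}| / |a_n| = (4(n+1) + 8)/(4n + 8) · 4 · 1/(n+1), which tends to 0 as n → ∞.
The limit is 0, so the series converges for all w; R = ∞.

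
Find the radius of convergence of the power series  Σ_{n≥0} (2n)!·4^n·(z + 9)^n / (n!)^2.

R = 1/16

The ratio of consecutive coefficients is (2n+1)·(2n+2)/(n+1)² · 4 → 16.
Hence the series converges for |z + 9| < 1/(16) = 1/16, so the radius of convergence is 1/16.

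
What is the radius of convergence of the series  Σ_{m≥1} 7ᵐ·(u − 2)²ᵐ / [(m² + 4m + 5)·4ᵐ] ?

Apply the ratio test: |a_{m+1}| / |a_m| = [(m² + 4m + 5)/((m+1)² + 4(m+1) + 5)] · 7/4, which tends to 7/4 as m → ∞.
Writing y = (u − 2)², the series in y has radius 4/7, so |u − 2| < √(4/7) and R = 2√7/7.

R = 2√7/7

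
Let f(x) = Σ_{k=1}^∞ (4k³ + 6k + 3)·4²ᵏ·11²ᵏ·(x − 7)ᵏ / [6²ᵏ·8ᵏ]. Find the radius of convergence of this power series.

The ratio of consecutive coefficients is [(4(k+1)³ + 6(k+1) + 3)/(4k³ + 6k + 3)] · 16·121/(36·8) → 121/18.
The series converges when 121/18 · |x − 7| < 1, giving R = 18/121.

R = 18/121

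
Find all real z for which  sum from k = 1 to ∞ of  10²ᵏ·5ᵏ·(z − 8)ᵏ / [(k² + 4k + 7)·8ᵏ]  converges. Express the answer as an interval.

[998/125, 1002/125]

The ratio of consecutive coefficients is [(k² + 4k + 7)/((k+1)² + 4(k+1) + 7)] · 100·5/8 → 125/2.
Hence the series converges for |z − 8| < 1/(125/2) = 2/125, so the radius of convergence is 2/125.
Endpoint z = 1002/125: absolute convergence follows by limit comparison with Σ 1/k².
When z = 998/125, the terms are on the order of 1/k², so the series converges absolutely by comparison with the p-series (p = 2 > 1).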